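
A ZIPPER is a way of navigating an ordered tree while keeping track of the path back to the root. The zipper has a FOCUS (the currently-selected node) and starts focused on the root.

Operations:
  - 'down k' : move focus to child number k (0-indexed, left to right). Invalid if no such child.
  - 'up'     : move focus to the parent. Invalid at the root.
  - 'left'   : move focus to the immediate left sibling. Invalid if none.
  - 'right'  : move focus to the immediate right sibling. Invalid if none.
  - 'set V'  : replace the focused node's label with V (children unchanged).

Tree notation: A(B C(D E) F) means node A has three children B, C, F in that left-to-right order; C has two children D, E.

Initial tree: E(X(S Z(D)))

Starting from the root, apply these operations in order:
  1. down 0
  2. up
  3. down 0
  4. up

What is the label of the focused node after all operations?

Answer: E

Derivation:
Step 1 (down 0): focus=X path=0 depth=1 children=['S', 'Z'] left=[] right=[] parent=E
Step 2 (up): focus=E path=root depth=0 children=['X'] (at root)
Step 3 (down 0): focus=X path=0 depth=1 children=['S', 'Z'] left=[] right=[] parent=E
Step 4 (up): focus=E path=root depth=0 children=['X'] (at root)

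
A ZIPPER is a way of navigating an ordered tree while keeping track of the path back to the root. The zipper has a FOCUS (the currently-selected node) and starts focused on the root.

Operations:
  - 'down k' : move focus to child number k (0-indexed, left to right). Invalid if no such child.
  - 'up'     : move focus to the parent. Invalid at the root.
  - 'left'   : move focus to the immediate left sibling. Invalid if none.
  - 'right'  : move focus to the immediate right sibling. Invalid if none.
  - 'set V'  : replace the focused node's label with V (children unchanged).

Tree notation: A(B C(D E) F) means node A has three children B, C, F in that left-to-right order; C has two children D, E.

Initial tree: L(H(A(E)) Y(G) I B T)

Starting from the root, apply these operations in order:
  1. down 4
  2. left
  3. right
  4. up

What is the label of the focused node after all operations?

Answer: L

Derivation:
Step 1 (down 4): focus=T path=4 depth=1 children=[] left=['H', 'Y', 'I', 'B'] right=[] parent=L
Step 2 (left): focus=B path=3 depth=1 children=[] left=['H', 'Y', 'I'] right=['T'] parent=L
Step 3 (right): focus=T path=4 depth=1 children=[] left=['H', 'Y', 'I', 'B'] right=[] parent=L
Step 4 (up): focus=L path=root depth=0 children=['H', 'Y', 'I', 'B', 'T'] (at root)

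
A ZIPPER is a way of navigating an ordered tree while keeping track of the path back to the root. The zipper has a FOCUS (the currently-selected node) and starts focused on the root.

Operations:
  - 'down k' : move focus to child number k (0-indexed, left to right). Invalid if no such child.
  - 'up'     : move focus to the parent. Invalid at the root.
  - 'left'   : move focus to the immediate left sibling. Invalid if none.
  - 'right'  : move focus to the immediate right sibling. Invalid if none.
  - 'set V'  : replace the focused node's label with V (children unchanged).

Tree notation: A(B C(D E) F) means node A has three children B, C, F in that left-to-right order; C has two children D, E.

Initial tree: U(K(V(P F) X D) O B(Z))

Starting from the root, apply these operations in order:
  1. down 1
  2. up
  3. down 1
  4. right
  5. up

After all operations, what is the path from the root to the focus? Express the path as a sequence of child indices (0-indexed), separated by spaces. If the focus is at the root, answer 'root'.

Answer: root

Derivation:
Step 1 (down 1): focus=O path=1 depth=1 children=[] left=['K'] right=['B'] parent=U
Step 2 (up): focus=U path=root depth=0 children=['K', 'O', 'B'] (at root)
Step 3 (down 1): focus=O path=1 depth=1 children=[] left=['K'] right=['B'] parent=U
Step 4 (right): focus=B path=2 depth=1 children=['Z'] left=['K', 'O'] right=[] parent=U
Step 5 (up): focus=U path=root depth=0 children=['K', 'O', 'B'] (at root)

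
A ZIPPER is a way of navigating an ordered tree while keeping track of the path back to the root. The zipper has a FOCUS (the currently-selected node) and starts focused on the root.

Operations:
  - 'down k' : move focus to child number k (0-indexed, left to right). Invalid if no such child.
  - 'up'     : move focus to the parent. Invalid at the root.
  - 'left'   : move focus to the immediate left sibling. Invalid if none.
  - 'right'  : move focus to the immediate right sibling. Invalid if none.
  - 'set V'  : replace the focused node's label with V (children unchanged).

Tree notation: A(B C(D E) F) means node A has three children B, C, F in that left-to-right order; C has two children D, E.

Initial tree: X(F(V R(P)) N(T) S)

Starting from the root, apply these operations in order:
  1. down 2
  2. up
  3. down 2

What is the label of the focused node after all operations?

Answer: S

Derivation:
Step 1 (down 2): focus=S path=2 depth=1 children=[] left=['F', 'N'] right=[] parent=X
Step 2 (up): focus=X path=root depth=0 children=['F', 'N', 'S'] (at root)
Step 3 (down 2): focus=S path=2 depth=1 children=[] left=['F', 'N'] right=[] parent=X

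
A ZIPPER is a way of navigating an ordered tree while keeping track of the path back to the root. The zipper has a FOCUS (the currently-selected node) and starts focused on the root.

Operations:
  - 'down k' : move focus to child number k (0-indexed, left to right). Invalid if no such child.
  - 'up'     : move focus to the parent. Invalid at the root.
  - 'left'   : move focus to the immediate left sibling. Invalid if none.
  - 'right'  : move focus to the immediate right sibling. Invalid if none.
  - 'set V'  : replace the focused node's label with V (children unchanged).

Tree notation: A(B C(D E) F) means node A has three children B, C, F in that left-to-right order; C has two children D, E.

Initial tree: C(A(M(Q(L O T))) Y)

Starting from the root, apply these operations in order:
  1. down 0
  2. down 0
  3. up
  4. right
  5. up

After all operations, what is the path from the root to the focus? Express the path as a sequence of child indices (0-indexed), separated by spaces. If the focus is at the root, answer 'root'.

Answer: root

Derivation:
Step 1 (down 0): focus=A path=0 depth=1 children=['M'] left=[] right=['Y'] parent=C
Step 2 (down 0): focus=M path=0/0 depth=2 children=['Q'] left=[] right=[] parent=A
Step 3 (up): focus=A path=0 depth=1 children=['M'] left=[] right=['Y'] parent=C
Step 4 (right): focus=Y path=1 depth=1 children=[] left=['A'] right=[] parent=C
Step 5 (up): focus=C path=root depth=0 children=['A', 'Y'] (at root)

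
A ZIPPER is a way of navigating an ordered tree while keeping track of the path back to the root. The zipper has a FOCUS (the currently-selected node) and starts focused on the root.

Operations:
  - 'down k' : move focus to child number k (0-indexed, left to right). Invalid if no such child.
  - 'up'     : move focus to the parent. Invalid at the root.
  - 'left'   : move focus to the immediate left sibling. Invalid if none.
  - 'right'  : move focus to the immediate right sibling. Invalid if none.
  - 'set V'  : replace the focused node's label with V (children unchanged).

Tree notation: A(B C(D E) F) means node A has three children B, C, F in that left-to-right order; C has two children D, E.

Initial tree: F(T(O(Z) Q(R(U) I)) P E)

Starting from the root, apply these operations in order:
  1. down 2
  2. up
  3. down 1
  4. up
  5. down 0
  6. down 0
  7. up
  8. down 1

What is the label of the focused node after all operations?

Answer: Q

Derivation:
Step 1 (down 2): focus=E path=2 depth=1 children=[] left=['T', 'P'] right=[] parent=F
Step 2 (up): focus=F path=root depth=0 children=['T', 'P', 'E'] (at root)
Step 3 (down 1): focus=P path=1 depth=1 children=[] left=['T'] right=['E'] parent=F
Step 4 (up): focus=F path=root depth=0 children=['T', 'P', 'E'] (at root)
Step 5 (down 0): focus=T path=0 depth=1 children=['O', 'Q'] left=[] right=['P', 'E'] parent=F
Step 6 (down 0): focus=O path=0/0 depth=2 children=['Z'] left=[] right=['Q'] parent=T
Step 7 (up): focus=T path=0 depth=1 children=['O', 'Q'] left=[] right=['P', 'E'] parent=F
Step 8 (down 1): focus=Q path=0/1 depth=2 children=['R', 'I'] left=['O'] right=[] parent=T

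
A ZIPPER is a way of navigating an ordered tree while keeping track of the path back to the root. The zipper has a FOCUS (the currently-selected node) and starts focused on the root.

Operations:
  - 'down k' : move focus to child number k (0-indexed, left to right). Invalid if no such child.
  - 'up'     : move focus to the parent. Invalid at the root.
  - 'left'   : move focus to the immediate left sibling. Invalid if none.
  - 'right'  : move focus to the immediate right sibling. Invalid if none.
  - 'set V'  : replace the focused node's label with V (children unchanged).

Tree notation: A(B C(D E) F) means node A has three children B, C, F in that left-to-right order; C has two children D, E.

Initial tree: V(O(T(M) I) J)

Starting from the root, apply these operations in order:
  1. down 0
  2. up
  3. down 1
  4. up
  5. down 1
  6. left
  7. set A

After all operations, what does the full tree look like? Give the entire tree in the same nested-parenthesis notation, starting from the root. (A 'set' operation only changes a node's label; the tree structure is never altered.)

Answer: V(A(T(M) I) J)

Derivation:
Step 1 (down 0): focus=O path=0 depth=1 children=['T', 'I'] left=[] right=['J'] parent=V
Step 2 (up): focus=V path=root depth=0 children=['O', 'J'] (at root)
Step 3 (down 1): focus=J path=1 depth=1 children=[] left=['O'] right=[] parent=V
Step 4 (up): focus=V path=root depth=0 children=['O', 'J'] (at root)
Step 5 (down 1): focus=J path=1 depth=1 children=[] left=['O'] right=[] parent=V
Step 6 (left): focus=O path=0 depth=1 children=['T', 'I'] left=[] right=['J'] parent=V
Step 7 (set A): focus=A path=0 depth=1 children=['T', 'I'] left=[] right=['J'] parent=V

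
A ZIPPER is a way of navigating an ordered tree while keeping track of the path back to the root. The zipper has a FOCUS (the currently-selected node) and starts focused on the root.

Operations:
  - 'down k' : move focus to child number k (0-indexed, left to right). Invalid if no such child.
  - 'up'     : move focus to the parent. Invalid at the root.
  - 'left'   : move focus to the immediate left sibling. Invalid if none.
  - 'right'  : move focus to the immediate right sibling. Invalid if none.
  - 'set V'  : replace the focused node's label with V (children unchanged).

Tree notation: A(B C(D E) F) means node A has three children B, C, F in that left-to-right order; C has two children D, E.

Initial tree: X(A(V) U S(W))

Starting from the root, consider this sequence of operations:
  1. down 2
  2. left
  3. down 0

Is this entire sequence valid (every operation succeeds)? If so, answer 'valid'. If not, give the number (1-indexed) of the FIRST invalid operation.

Step 1 (down 2): focus=S path=2 depth=1 children=['W'] left=['A', 'U'] right=[] parent=X
Step 2 (left): focus=U path=1 depth=1 children=[] left=['A'] right=['S'] parent=X
Step 3 (down 0): INVALID

Answer: 3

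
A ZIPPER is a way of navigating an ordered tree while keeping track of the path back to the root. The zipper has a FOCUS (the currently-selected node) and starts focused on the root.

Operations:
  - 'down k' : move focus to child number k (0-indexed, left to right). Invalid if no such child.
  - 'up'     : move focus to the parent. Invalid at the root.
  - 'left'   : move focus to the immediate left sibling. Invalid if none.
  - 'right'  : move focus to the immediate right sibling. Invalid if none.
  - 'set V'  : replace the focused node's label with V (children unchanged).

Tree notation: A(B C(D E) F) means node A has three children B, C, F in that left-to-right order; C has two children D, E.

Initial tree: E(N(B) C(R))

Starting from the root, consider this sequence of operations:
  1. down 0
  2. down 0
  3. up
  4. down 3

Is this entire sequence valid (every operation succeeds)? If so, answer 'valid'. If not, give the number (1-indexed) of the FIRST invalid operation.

Step 1 (down 0): focus=N path=0 depth=1 children=['B'] left=[] right=['C'] parent=E
Step 2 (down 0): focus=B path=0/0 depth=2 children=[] left=[] right=[] parent=N
Step 3 (up): focus=N path=0 depth=1 children=['B'] left=[] right=['C'] parent=E
Step 4 (down 3): INVALID

Answer: 4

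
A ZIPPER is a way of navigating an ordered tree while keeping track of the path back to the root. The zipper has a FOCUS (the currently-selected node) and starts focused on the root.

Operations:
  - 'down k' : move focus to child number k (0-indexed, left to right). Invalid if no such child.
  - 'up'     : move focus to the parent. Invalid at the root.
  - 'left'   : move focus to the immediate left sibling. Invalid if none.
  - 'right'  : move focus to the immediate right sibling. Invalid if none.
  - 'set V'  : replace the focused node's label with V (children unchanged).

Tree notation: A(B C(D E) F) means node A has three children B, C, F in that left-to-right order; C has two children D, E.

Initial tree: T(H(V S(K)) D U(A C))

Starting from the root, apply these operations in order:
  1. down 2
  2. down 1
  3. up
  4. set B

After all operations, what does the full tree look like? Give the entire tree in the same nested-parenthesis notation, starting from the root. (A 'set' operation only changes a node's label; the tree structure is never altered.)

Answer: T(H(V S(K)) D B(A C))

Derivation:
Step 1 (down 2): focus=U path=2 depth=1 children=['A', 'C'] left=['H', 'D'] right=[] parent=T
Step 2 (down 1): focus=C path=2/1 depth=2 children=[] left=['A'] right=[] parent=U
Step 3 (up): focus=U path=2 depth=1 children=['A', 'C'] left=['H', 'D'] right=[] parent=T
Step 4 (set B): focus=B path=2 depth=1 children=['A', 'C'] left=['H', 'D'] right=[] parent=T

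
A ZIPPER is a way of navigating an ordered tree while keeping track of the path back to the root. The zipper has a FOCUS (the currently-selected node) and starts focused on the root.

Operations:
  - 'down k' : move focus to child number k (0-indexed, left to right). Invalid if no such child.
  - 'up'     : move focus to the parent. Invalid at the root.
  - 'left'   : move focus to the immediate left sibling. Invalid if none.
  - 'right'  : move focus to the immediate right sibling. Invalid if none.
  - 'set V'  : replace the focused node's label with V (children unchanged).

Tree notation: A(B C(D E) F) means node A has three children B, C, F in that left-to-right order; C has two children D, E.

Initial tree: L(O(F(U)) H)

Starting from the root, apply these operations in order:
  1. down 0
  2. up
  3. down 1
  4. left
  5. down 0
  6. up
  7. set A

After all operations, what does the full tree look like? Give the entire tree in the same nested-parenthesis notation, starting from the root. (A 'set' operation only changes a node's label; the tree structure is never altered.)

Step 1 (down 0): focus=O path=0 depth=1 children=['F'] left=[] right=['H'] parent=L
Step 2 (up): focus=L path=root depth=0 children=['O', 'H'] (at root)
Step 3 (down 1): focus=H path=1 depth=1 children=[] left=['O'] right=[] parent=L
Step 4 (left): focus=O path=0 depth=1 children=['F'] left=[] right=['H'] parent=L
Step 5 (down 0): focus=F path=0/0 depth=2 children=['U'] left=[] right=[] parent=O
Step 6 (up): focus=O path=0 depth=1 children=['F'] left=[] right=['H'] parent=L
Step 7 (set A): focus=A path=0 depth=1 children=['F'] left=[] right=['H'] parent=L

Answer: L(A(F(U)) H)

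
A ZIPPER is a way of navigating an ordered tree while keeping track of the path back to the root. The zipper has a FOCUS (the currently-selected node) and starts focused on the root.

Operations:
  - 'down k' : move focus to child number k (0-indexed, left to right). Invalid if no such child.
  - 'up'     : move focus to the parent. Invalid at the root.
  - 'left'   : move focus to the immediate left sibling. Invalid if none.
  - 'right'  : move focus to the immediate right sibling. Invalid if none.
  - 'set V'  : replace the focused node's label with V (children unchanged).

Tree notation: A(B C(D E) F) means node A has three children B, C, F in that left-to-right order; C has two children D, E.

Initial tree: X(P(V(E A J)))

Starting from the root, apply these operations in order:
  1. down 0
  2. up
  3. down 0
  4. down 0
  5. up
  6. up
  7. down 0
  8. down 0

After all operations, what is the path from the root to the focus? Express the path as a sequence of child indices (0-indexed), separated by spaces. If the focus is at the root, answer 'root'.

Step 1 (down 0): focus=P path=0 depth=1 children=['V'] left=[] right=[] parent=X
Step 2 (up): focus=X path=root depth=0 children=['P'] (at root)
Step 3 (down 0): focus=P path=0 depth=1 children=['V'] left=[] right=[] parent=X
Step 4 (down 0): focus=V path=0/0 depth=2 children=['E', 'A', 'J'] left=[] right=[] parent=P
Step 5 (up): focus=P path=0 depth=1 children=['V'] left=[] right=[] parent=X
Step 6 (up): focus=X path=root depth=0 children=['P'] (at root)
Step 7 (down 0): focus=P path=0 depth=1 children=['V'] left=[] right=[] parent=X
Step 8 (down 0): focus=V path=0/0 depth=2 children=['E', 'A', 'J'] left=[] right=[] parent=P

Answer: 0 0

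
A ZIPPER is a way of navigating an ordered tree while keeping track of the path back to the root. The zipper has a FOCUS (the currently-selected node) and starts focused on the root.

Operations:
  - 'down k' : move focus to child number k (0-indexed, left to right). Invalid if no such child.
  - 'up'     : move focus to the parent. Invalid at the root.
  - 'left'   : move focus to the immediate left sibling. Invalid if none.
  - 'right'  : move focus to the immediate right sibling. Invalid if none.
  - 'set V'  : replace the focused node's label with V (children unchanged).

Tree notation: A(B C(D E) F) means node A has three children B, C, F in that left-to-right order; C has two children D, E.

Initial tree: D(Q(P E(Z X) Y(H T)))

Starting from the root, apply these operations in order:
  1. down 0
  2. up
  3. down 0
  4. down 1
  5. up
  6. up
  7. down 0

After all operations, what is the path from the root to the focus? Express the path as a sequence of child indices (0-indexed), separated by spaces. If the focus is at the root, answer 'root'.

Step 1 (down 0): focus=Q path=0 depth=1 children=['P', 'E', 'Y'] left=[] right=[] parent=D
Step 2 (up): focus=D path=root depth=0 children=['Q'] (at root)
Step 3 (down 0): focus=Q path=0 depth=1 children=['P', 'E', 'Y'] left=[] right=[] parent=D
Step 4 (down 1): focus=E path=0/1 depth=2 children=['Z', 'X'] left=['P'] right=['Y'] parent=Q
Step 5 (up): focus=Q path=0 depth=1 children=['P', 'E', 'Y'] left=[] right=[] parent=D
Step 6 (up): focus=D path=root depth=0 children=['Q'] (at root)
Step 7 (down 0): focus=Q path=0 depth=1 children=['P', 'E', 'Y'] left=[] right=[] parent=D

Answer: 0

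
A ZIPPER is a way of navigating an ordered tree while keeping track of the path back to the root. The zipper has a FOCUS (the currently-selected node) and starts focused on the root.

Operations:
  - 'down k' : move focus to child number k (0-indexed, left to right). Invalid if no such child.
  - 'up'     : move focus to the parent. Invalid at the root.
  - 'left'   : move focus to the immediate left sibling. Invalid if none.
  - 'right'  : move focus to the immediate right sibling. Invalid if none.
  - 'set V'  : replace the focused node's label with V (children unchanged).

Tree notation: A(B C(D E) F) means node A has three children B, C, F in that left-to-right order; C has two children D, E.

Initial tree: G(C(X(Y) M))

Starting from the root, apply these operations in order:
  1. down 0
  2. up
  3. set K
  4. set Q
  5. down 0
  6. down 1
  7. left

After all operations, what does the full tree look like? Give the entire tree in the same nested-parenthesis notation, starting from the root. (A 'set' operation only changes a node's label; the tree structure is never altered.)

Step 1 (down 0): focus=C path=0 depth=1 children=['X', 'M'] left=[] right=[] parent=G
Step 2 (up): focus=G path=root depth=0 children=['C'] (at root)
Step 3 (set K): focus=K path=root depth=0 children=['C'] (at root)
Step 4 (set Q): focus=Q path=root depth=0 children=['C'] (at root)
Step 5 (down 0): focus=C path=0 depth=1 children=['X', 'M'] left=[] right=[] parent=Q
Step 6 (down 1): focus=M path=0/1 depth=2 children=[] left=['X'] right=[] parent=C
Step 7 (left): focus=X path=0/0 depth=2 children=['Y'] left=[] right=['M'] parent=C

Answer: Q(C(X(Y) M))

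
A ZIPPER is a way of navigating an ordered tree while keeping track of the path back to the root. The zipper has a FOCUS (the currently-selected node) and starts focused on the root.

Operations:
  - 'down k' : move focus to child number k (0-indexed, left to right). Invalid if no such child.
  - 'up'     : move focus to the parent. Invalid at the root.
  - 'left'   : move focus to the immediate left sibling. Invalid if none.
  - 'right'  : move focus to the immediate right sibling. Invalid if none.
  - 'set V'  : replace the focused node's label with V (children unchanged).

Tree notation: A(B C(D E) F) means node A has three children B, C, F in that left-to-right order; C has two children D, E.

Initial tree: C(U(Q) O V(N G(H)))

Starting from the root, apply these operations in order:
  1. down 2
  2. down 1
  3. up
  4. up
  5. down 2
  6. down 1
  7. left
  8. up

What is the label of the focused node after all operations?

Step 1 (down 2): focus=V path=2 depth=1 children=['N', 'G'] left=['U', 'O'] right=[] parent=C
Step 2 (down 1): focus=G path=2/1 depth=2 children=['H'] left=['N'] right=[] parent=V
Step 3 (up): focus=V path=2 depth=1 children=['N', 'G'] left=['U', 'O'] right=[] parent=C
Step 4 (up): focus=C path=root depth=0 children=['U', 'O', 'V'] (at root)
Step 5 (down 2): focus=V path=2 depth=1 children=['N', 'G'] left=['U', 'O'] right=[] parent=C
Step 6 (down 1): focus=G path=2/1 depth=2 children=['H'] left=['N'] right=[] parent=V
Step 7 (left): focus=N path=2/0 depth=2 children=[] left=[] right=['G'] parent=V
Step 8 (up): focus=V path=2 depth=1 children=['N', 'G'] left=['U', 'O'] right=[] parent=C

Answer: V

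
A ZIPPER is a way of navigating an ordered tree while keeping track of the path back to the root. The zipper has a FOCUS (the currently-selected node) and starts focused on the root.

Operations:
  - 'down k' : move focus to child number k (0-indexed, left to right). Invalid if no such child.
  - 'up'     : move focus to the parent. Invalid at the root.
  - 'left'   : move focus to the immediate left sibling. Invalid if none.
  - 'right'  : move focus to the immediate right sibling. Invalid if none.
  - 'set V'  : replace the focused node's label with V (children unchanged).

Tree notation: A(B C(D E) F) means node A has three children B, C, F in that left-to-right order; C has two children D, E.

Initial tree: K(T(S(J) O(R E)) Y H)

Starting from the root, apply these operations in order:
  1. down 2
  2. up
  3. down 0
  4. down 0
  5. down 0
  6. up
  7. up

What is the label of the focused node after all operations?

Answer: T

Derivation:
Step 1 (down 2): focus=H path=2 depth=1 children=[] left=['T', 'Y'] right=[] parent=K
Step 2 (up): focus=K path=root depth=0 children=['T', 'Y', 'H'] (at root)
Step 3 (down 0): focus=T path=0 depth=1 children=['S', 'O'] left=[] right=['Y', 'H'] parent=K
Step 4 (down 0): focus=S path=0/0 depth=2 children=['J'] left=[] right=['O'] parent=T
Step 5 (down 0): focus=J path=0/0/0 depth=3 children=[] left=[] right=[] parent=S
Step 6 (up): focus=S path=0/0 depth=2 children=['J'] left=[] right=['O'] parent=T
Step 7 (up): focus=T path=0 depth=1 children=['S', 'O'] left=[] right=['Y', 'H'] parent=K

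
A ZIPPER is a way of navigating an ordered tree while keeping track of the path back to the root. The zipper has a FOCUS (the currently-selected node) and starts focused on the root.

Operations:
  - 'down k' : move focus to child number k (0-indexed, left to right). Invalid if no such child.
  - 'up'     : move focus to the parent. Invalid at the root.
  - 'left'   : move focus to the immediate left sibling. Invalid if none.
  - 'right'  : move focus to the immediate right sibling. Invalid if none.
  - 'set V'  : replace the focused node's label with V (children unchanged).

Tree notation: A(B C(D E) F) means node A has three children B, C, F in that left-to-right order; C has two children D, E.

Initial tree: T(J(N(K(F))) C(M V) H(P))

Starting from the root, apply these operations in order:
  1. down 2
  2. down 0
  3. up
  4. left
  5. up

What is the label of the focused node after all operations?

Answer: T

Derivation:
Step 1 (down 2): focus=H path=2 depth=1 children=['P'] left=['J', 'C'] right=[] parent=T
Step 2 (down 0): focus=P path=2/0 depth=2 children=[] left=[] right=[] parent=H
Step 3 (up): focus=H path=2 depth=1 children=['P'] left=['J', 'C'] right=[] parent=T
Step 4 (left): focus=C path=1 depth=1 children=['M', 'V'] left=['J'] right=['H'] parent=T
Step 5 (up): focus=T path=root depth=0 children=['J', 'C', 'H'] (at root)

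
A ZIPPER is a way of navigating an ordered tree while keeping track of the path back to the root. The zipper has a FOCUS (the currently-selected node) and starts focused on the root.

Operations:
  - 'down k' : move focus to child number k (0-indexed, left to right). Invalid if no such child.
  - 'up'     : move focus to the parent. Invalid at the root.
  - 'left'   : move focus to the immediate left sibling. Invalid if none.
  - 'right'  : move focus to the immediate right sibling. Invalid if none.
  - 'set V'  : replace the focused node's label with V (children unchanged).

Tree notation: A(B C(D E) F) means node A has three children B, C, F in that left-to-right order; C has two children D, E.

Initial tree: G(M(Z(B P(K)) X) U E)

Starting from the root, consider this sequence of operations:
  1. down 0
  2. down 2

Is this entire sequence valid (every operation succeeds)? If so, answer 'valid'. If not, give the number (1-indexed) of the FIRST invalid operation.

Step 1 (down 0): focus=M path=0 depth=1 children=['Z', 'X'] left=[] right=['U', 'E'] parent=G
Step 2 (down 2): INVALID

Answer: 2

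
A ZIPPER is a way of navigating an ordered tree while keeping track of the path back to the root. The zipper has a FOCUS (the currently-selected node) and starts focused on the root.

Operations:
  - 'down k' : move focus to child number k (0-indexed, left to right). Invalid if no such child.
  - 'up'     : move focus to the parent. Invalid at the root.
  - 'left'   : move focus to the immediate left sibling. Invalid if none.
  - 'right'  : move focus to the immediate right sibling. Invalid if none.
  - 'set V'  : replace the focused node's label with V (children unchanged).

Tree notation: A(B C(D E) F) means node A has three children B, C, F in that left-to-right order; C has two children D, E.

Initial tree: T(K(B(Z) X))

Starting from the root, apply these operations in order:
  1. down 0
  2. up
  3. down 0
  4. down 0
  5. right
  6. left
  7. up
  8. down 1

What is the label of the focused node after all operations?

Step 1 (down 0): focus=K path=0 depth=1 children=['B', 'X'] left=[] right=[] parent=T
Step 2 (up): focus=T path=root depth=0 children=['K'] (at root)
Step 3 (down 0): focus=K path=0 depth=1 children=['B', 'X'] left=[] right=[] parent=T
Step 4 (down 0): focus=B path=0/0 depth=2 children=['Z'] left=[] right=['X'] parent=K
Step 5 (right): focus=X path=0/1 depth=2 children=[] left=['B'] right=[] parent=K
Step 6 (left): focus=B path=0/0 depth=2 children=['Z'] left=[] right=['X'] parent=K
Step 7 (up): focus=K path=0 depth=1 children=['B', 'X'] left=[] right=[] parent=T
Step 8 (down 1): focus=X path=0/1 depth=2 children=[] left=['B'] right=[] parent=K

Answer: X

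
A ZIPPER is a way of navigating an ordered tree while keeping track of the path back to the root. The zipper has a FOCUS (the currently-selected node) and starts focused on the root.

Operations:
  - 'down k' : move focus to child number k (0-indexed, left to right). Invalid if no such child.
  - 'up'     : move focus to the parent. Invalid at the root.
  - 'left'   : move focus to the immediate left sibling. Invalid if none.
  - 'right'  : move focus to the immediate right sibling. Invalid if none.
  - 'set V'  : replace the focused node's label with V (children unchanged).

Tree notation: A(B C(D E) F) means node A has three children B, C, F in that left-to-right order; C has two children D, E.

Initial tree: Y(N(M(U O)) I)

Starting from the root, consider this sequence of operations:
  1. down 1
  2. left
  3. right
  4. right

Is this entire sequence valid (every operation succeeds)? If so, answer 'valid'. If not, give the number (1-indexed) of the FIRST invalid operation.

Answer: 4

Derivation:
Step 1 (down 1): focus=I path=1 depth=1 children=[] left=['N'] right=[] parent=Y
Step 2 (left): focus=N path=0 depth=1 children=['M'] left=[] right=['I'] parent=Y
Step 3 (right): focus=I path=1 depth=1 children=[] left=['N'] right=[] parent=Y
Step 4 (right): INVALID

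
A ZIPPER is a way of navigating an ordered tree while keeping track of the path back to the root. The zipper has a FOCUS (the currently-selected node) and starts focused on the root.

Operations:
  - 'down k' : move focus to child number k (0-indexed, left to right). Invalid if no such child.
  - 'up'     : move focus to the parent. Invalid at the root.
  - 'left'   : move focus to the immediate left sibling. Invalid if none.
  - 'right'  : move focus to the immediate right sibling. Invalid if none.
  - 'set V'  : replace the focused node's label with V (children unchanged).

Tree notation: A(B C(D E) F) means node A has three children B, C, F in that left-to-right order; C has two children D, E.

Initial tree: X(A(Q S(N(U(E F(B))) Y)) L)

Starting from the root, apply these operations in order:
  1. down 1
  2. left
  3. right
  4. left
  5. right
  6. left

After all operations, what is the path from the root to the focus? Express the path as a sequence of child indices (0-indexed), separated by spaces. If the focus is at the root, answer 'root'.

Answer: 0

Derivation:
Step 1 (down 1): focus=L path=1 depth=1 children=[] left=['A'] right=[] parent=X
Step 2 (left): focus=A path=0 depth=1 children=['Q', 'S'] left=[] right=['L'] parent=X
Step 3 (right): focus=L path=1 depth=1 children=[] left=['A'] right=[] parent=X
Step 4 (left): focus=A path=0 depth=1 children=['Q', 'S'] left=[] right=['L'] parent=X
Step 5 (right): focus=L path=1 depth=1 children=[] left=['A'] right=[] parent=X
Step 6 (left): focus=A path=0 depth=1 children=['Q', 'S'] left=[] right=['L'] parent=X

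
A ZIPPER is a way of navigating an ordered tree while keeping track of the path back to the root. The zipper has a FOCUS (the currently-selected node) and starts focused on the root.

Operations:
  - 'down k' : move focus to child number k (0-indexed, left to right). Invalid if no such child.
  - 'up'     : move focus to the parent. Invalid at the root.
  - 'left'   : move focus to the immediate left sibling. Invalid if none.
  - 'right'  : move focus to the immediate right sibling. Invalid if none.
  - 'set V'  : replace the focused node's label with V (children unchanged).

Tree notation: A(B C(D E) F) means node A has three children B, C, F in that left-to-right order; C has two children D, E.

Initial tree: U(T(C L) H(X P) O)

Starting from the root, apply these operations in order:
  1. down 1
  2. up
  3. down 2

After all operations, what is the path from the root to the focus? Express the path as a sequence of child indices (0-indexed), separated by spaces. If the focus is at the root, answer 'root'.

Answer: 2

Derivation:
Step 1 (down 1): focus=H path=1 depth=1 children=['X', 'P'] left=['T'] right=['O'] parent=U
Step 2 (up): focus=U path=root depth=0 children=['T', 'H', 'O'] (at root)
Step 3 (down 2): focus=O path=2 depth=1 children=[] left=['T', 'H'] right=[] parent=U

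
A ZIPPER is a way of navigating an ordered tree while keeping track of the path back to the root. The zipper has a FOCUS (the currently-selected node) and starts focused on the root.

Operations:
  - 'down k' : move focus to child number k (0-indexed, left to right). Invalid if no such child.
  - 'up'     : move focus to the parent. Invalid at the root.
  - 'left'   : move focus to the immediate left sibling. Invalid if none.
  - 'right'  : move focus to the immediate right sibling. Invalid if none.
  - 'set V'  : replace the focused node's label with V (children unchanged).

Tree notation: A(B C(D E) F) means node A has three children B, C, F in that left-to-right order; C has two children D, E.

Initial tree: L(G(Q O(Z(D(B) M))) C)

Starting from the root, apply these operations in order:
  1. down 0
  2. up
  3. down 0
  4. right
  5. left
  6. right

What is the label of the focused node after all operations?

Step 1 (down 0): focus=G path=0 depth=1 children=['Q', 'O'] left=[] right=['C'] parent=L
Step 2 (up): focus=L path=root depth=0 children=['G', 'C'] (at root)
Step 3 (down 0): focus=G path=0 depth=1 children=['Q', 'O'] left=[] right=['C'] parent=L
Step 4 (right): focus=C path=1 depth=1 children=[] left=['G'] right=[] parent=L
Step 5 (left): focus=G path=0 depth=1 children=['Q', 'O'] left=[] right=['C'] parent=L
Step 6 (right): focus=C path=1 depth=1 children=[] left=['G'] right=[] parent=L

Answer: C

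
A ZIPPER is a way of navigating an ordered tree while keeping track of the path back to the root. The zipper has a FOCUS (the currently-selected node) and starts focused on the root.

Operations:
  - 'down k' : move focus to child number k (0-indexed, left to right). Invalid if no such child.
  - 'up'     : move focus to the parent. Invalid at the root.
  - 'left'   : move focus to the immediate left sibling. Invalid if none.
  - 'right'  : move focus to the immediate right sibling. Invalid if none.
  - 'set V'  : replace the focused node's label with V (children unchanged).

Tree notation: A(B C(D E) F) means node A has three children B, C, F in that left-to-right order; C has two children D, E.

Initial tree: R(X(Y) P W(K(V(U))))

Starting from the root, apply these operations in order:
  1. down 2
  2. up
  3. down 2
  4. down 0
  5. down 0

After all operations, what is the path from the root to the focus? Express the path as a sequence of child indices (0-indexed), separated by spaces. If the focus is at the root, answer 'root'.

Step 1 (down 2): focus=W path=2 depth=1 children=['K'] left=['X', 'P'] right=[] parent=R
Step 2 (up): focus=R path=root depth=0 children=['X', 'P', 'W'] (at root)
Step 3 (down 2): focus=W path=2 depth=1 children=['K'] left=['X', 'P'] right=[] parent=R
Step 4 (down 0): focus=K path=2/0 depth=2 children=['V'] left=[] right=[] parent=W
Step 5 (down 0): focus=V path=2/0/0 depth=3 children=['U'] left=[] right=[] parent=K

Answer: 2 0 0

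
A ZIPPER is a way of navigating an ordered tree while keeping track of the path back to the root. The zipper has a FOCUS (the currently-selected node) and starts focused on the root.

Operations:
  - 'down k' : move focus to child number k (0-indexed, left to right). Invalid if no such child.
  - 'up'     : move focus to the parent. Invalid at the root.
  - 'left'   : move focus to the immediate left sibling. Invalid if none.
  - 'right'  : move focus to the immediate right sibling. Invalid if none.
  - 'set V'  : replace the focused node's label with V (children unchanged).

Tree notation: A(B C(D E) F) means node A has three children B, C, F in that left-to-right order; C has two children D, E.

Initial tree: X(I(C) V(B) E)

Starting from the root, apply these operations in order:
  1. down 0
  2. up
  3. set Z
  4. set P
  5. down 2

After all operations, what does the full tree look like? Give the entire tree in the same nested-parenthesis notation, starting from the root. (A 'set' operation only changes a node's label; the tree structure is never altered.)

Step 1 (down 0): focus=I path=0 depth=1 children=['C'] left=[] right=['V', 'E'] parent=X
Step 2 (up): focus=X path=root depth=0 children=['I', 'V', 'E'] (at root)
Step 3 (set Z): focus=Z path=root depth=0 children=['I', 'V', 'E'] (at root)
Step 4 (set P): focus=P path=root depth=0 children=['I', 'V', 'E'] (at root)
Step 5 (down 2): focus=E path=2 depth=1 children=[] left=['I', 'V'] right=[] parent=P

Answer: P(I(C) V(B) E)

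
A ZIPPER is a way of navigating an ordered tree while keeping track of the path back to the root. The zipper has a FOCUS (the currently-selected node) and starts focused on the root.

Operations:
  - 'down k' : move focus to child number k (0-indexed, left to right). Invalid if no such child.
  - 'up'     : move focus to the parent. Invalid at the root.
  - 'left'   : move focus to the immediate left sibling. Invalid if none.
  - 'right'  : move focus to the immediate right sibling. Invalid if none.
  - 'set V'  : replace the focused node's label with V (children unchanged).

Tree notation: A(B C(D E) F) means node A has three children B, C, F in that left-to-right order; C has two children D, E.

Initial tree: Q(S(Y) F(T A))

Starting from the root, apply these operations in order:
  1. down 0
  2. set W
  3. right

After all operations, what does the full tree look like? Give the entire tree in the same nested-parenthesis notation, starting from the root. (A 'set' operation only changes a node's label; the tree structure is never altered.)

Answer: Q(W(Y) F(T A))

Derivation:
Step 1 (down 0): focus=S path=0 depth=1 children=['Y'] left=[] right=['F'] parent=Q
Step 2 (set W): focus=W path=0 depth=1 children=['Y'] left=[] right=['F'] parent=Q
Step 3 (right): focus=F path=1 depth=1 children=['T', 'A'] left=['W'] right=[] parent=Q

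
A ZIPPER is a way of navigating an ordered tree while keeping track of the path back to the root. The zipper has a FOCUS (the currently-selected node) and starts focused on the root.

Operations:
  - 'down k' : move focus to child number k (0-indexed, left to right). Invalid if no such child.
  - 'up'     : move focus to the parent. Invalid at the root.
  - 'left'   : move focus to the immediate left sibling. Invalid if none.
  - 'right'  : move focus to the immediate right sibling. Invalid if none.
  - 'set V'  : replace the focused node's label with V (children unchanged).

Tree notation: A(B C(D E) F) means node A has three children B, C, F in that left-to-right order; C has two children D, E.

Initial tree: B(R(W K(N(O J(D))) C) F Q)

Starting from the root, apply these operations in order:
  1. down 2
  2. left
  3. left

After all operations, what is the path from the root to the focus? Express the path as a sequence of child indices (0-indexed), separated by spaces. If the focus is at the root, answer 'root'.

Answer: 0

Derivation:
Step 1 (down 2): focus=Q path=2 depth=1 children=[] left=['R', 'F'] right=[] parent=B
Step 2 (left): focus=F path=1 depth=1 children=[] left=['R'] right=['Q'] parent=B
Step 3 (left): focus=R path=0 depth=1 children=['W', 'K', 'C'] left=[] right=['F', 'Q'] parent=B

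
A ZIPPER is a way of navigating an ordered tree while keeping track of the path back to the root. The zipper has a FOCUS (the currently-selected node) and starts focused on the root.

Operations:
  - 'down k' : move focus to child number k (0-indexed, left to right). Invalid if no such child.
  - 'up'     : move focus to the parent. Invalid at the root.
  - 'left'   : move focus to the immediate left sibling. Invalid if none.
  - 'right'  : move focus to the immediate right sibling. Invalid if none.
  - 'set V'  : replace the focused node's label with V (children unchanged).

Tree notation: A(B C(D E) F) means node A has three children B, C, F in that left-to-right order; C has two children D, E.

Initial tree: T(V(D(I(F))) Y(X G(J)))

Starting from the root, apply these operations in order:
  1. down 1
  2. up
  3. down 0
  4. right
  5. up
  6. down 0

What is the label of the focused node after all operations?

Answer: V

Derivation:
Step 1 (down 1): focus=Y path=1 depth=1 children=['X', 'G'] left=['V'] right=[] parent=T
Step 2 (up): focus=T path=root depth=0 children=['V', 'Y'] (at root)
Step 3 (down 0): focus=V path=0 depth=1 children=['D'] left=[] right=['Y'] parent=T
Step 4 (right): focus=Y path=1 depth=1 children=['X', 'G'] left=['V'] right=[] parent=T
Step 5 (up): focus=T path=root depth=0 children=['V', 'Y'] (at root)
Step 6 (down 0): focus=V path=0 depth=1 children=['D'] left=[] right=['Y'] parent=T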